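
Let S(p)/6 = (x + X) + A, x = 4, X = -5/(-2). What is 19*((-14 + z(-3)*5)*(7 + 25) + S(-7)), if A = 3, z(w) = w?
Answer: -16549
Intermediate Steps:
X = 5/2 (X = -5*(-1/2) = 5/2 ≈ 2.5000)
S(p) = 57 (S(p) = 6*((4 + 5/2) + 3) = 6*(13/2 + 3) = 6*(19/2) = 57)
19*((-14 + z(-3)*5)*(7 + 25) + S(-7)) = 19*((-14 - 3*5)*(7 + 25) + 57) = 19*((-14 - 15)*32 + 57) = 19*(-29*32 + 57) = 19*(-928 + 57) = 19*(-871) = -16549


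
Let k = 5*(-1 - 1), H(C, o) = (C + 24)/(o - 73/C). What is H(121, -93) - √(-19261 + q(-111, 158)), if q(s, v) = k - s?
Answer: -17545/11326 - 2*I*√4790 ≈ -1.5491 - 138.42*I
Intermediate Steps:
H(C, o) = (24 + C)/(o - 73/C)
k = -10 (k = 5*(-2) = -10)
q(s, v) = -10 - s
H(121, -93) - √(-19261 + q(-111, 158)) = 121*(24 + 121)/(-73 + 121*(-93)) - √(-19261 + (-10 - 1*(-111))) = 121*145/(-73 - 11253) - √(-19261 + (-10 + 111)) = 121*145/(-11326) - √(-19261 + 101) = 121*(-1/11326)*145 - √(-19160) = -17545/11326 - 2*I*√4790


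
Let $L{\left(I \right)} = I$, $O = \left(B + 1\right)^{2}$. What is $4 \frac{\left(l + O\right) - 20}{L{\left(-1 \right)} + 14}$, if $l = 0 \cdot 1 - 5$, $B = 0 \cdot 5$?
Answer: $- \frac{96}{13} \approx -7.3846$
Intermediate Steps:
$B = 0$
$O = 1$ ($O = \left(0 + 1\right)^{2} = 1^{2} = 1$)
$l = -5$ ($l = 0 - 5 = -5$)
$4 \frac{\left(l + O\right) - 20}{L{\left(-1 \right)} + 14} = 4 \frac{\left(-5 + 1\right) - 20}{-1 + 14} = 4 \frac{-4 - 20}{13} = 4 \left(\left(-24\right) \frac{1}{13}\right) = 4 \left(- \frac{24}{13}\right) = - \frac{96}{13}$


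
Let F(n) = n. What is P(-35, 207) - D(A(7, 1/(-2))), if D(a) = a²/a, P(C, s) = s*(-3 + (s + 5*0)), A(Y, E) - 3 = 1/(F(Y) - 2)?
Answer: 211124/5 ≈ 42225.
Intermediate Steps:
A(Y, E) = 3 + 1/(-2 + Y) (A(Y, E) = 3 + 1/(Y - 2) = 3 + 1/(-2 + Y))
P(C, s) = s*(-3 + s) (P(C, s) = s*(-3 + (s + 0)) = s*(-3 + s))
D(a) = a
P(-35, 207) - D(A(7, 1/(-2))) = 207*(-3 + 207) - (-5 + 3*7)/(-2 + 7) = 207*204 - (-5 + 21)/5 = 42228 - 16/5 = 211124/5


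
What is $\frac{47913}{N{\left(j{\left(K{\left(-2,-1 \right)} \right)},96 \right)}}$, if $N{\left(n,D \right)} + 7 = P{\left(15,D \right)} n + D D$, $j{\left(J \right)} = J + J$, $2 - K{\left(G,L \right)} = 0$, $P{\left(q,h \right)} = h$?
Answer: $\frac{47913}{9593} \approx 4.9946$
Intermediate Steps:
$K{\left(G,L \right)} = 2$ ($K{\left(G,L \right)} = 2 - 0 = 2 + 0 = 2$)
$j{\left(J \right)} = 2 J$
$N{\left(n,D \right)} = -7 + D^{2} + D n$ ($N{\left(n,D \right)} = -7 + \left(D n + D D\right) = -7 + \left(D n + D^{2}\right) = -7 + \left(D^{2} + D n\right) = -7 + D^{2} + D n$)
$\frac{47913}{N{\left(j{\left(K{\left(-2,-1 \right)} \right)},96 \right)}} = \frac{47913}{-7 + 96^{2} + 96 \cdot 2 \cdot 2} = \frac{47913}{-7 + 9216 + 96 \cdot 4} = \frac{47913}{-7 + 9216 + 384} = \frac{47913}{9593}$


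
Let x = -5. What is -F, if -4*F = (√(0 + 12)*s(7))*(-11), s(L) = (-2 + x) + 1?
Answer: 33*√3 ≈ 57.158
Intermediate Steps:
s(L) = -6 (s(L) = (-2 - 5) + 1 = -7 + 1 = -6)
F = -33*√3 (F = -√(0 + 12)*(-6)*(-11)/4 = -√12*(-6)*(-11)/4 = -(2*√3)*(-6)*(-11)/4 = -(-12*√3)*(-11)/4 = -33*√3 ≈ -57.158)
-F = -(-33)*√3 = 33*√3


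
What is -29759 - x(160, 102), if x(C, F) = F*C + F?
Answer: -46181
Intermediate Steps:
x(C, F) = F + C*F (x(C, F) = C*F + F = F + C*F)
-29759 - x(160, 102) = -29759 - 102*(1 + 160) = -29759 - 102*161 = -29759 - 1*16422 = -29759 - 16422 = -46181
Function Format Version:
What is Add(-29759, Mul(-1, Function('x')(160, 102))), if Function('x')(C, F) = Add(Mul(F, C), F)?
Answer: -46181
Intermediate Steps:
Function('x')(C, F) = Add(F, Mul(C, F)) (Function('x')(C, F) = Add(Mul(C, F), F) = Add(F, Mul(C, F)))
Add(-29759, Mul(-1, Function('x')(160, 102))) = Add(-29759, Mul(-1, Mul(102, Add(1, 160)))) = Add(-29759, Mul(-1, Mul(102, 161))) = Add(-29759, Mul(-1, 16422)) = Add(-29759, -16422) = -46181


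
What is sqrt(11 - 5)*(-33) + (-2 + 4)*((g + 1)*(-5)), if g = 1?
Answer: -20 - 33*sqrt(6) ≈ -100.83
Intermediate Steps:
sqrt(11 - 5)*(-33) + (-2 + 4)*((g + 1)*(-5)) = sqrt(11 - 5)*(-33) + (-2 + 4)*((1 + 1)*(-5)) = sqrt(6)*(-33) + 2*(2*(-5)) = -33*sqrt(6) + 2*(-10) = -33*sqrt(6) - 20 = -20 - 33*sqrt(6)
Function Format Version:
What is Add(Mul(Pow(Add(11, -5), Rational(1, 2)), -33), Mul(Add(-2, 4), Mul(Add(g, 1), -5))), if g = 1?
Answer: Add(-20, Mul(-33, Pow(6, Rational(1, 2)))) ≈ -100.83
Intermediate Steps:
Add(Mul(Pow(Add(11, -5), Rational(1, 2)), -33), Mul(Add(-2, 4), Mul(Add(g, 1), -5))) = Add(Mul(Pow(Add(11, -5), Rational(1, 2)), -33), Mul(Add(-2, 4), Mul(Add(1, 1), -5))) = Add(Mul(Pow(6, Rational(1, 2)), -33), Mul(2, Mul(2, -5))) = Add(Mul(-33, Pow(6, Rational(1, 2))), Mul(2, -10)) = Add(Mul(-33, Pow(6, Rational(1, 2))), -20) = Add(-20, Mul(-33, Pow(6, Rational(1, 2))))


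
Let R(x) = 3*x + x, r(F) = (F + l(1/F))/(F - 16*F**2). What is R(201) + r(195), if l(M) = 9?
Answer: 162998872/202735 ≈ 804.00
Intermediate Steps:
r(F) = (9 + F)/(F - 16*F**2) (r(F) = (F + 9)/(F - 16*F**2) = (9 + F)/(F - 16*F**2))
R(x) = 4*x
R(201) + r(195) = 4*201 + (-9 - 1*195)/(195*(-1 + 16*195)) = 804 + (-9 - 195)/(195*(-1 + 3120)) = 804 + (1/195)*(-204)/3119 = 804 + (1/195)*(1/3119)*(-204) = 804 - 68/202735 = 162998872/202735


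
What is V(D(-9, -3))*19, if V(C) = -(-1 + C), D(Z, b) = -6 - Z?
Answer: -38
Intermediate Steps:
V(C) = 1 - C
V(D(-9, -3))*19 = (1 - (-6 - 1*(-9)))*19 = (1 - (-6 + 9))*19 = (1 - 1*3)*19 = (1 - 3)*19 = -2*19 = -38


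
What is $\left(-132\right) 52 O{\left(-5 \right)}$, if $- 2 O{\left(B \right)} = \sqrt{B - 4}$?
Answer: $10296 i \approx 10296.0 i$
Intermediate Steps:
$O{\left(B \right)} = - \frac{\sqrt{-4 + B}}{2}$ ($O{\left(B \right)} = - \frac{\sqrt{B - 4}}{2} = - \frac{\sqrt{-4 + B}}{2}$)
$\left(-132\right) 52 O{\left(-5 \right)} = \left(-132\right) 52 \left(- \frac{\sqrt{-4 - 5}}{2}\right) = - 6864 \left(- \frac{\sqrt{-9}}{2}\right) = - 6864 \left(- \frac{3 i}{2}\right) = 10296 i$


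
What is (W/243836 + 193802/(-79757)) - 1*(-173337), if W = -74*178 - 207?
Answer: 3370945146008749/19447627852 ≈ 1.7333e+5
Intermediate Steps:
W = -13379 (W = -13172 - 207 = -13379)
(W/243836 + 193802/(-79757)) - 1*(-173337) = (-13379/243836 + 193802/(-79757)) - 1*(-173337) = (-13379*1/243836 + 193802*(-1/79757)) + 173337 = (-13379/243836 - 193802/79757) + 173337 = -48322973375/19447627852 + 173337 = 3370945146008749/19447627852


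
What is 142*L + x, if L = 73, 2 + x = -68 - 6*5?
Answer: 10266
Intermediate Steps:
x = -100 (x = -2 + (-68 - 6*5) = -2 + (-68 - 1*30) = -2 + (-68 - 30) = -2 - 98 = -100)
142*L + x = 142*73 - 100 = 10366 - 100 = 10266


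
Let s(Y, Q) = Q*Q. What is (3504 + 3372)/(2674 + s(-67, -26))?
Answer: 3438/1675 ≈ 2.0525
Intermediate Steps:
s(Y, Q) = Q²
(3504 + 3372)/(2674 + s(-67, -26)) = (3504 + 3372)/(2674 + (-26)²) = 6876/(2674 + 676) = 6876/3350 = 6876*(1/3350) = 3438/1675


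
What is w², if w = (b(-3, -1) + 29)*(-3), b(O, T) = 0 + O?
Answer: 6084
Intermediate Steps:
b(O, T) = O
w = -78 (w = (-3 + 29)*(-3) = 26*(-3) = -78)
w² = (-78)² = 6084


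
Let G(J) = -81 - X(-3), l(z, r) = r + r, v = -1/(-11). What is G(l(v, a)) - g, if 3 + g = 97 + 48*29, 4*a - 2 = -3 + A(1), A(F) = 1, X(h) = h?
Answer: -1564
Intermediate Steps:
a = 0 (a = ½ + (-3 + 1)/4 = ½ + (¼)*(-2) = ½ - ½ = 0)
v = 1/11 (v = -1*(-1/11) = 1/11 ≈ 0.090909)
l(z, r) = 2*r
G(J) = -78 (G(J) = -81 - 1*(-3) = -81 + 3 = -78)
g = 1486 (g = -3 + (97 + 48*29) = -3 + (97 + 1392) = -3 + 1489 = 1486)
G(l(v, a)) - g = -78 - 1*1486 = -78 - 1486 = -1564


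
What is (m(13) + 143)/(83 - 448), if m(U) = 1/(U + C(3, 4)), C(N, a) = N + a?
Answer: -2861/7300 ≈ -0.39192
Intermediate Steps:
m(U) = 1/(7 + U) (m(U) = 1/(U + (3 + 4)) = 1/(U + 7) = 1/(7 + U))
(m(13) + 143)/(83 - 448) = (1/(7 + 13) + 143)/(83 - 448) = (1/20 + 143)/(-365) = (1/20 + 143)*(-1/365) = (2861/20)*(-1/365) = -2861/7300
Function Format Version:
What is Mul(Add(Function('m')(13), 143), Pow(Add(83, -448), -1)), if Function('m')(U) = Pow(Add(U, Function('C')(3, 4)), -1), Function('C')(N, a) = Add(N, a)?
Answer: Rational(-2861, 7300) ≈ -0.39192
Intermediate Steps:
Function('m')(U) = Pow(Add(7, U), -1) (Function('m')(U) = Pow(Add(U, Add(3, 4)), -1) = Pow(Add(U, 7), -1) = Pow(Add(7, U), -1))
Mul(Add(Function('m')(13), 143), Pow(Add(83, -448), -1)) = Mul(Add(Pow(Add(7, 13), -1), 143), Pow(Add(83, -448), -1)) = Mul(Add(Pow(20, -1), 143), Pow(-365, -1)) = Mul(Add(Rational(1, 20), 143), Rational(-1, 365)) = Mul(Rational(2861, 20), Rational(-1, 365)) = Rational(-2861, 7300)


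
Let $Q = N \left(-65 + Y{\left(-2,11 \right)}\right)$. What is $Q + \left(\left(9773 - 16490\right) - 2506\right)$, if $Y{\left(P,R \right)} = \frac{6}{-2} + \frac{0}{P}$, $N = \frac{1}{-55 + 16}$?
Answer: $- \frac{359629}{39} \approx -9221.3$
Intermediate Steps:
$N = - \frac{1}{39}$ ($N = \frac{1}{-39} = - \frac{1}{39} \approx -0.025641$)
$Y{\left(P,R \right)} = -3$ ($Y{\left(P,R \right)} = 6 \left(- \frac{1}{2}\right) + 0 = -3 + 0 = -3$)
$Q = \frac{68}{39}$ ($Q = - \frac{-65 - 3}{39} = \left(- \frac{1}{39}\right) \left(-68\right) = \frac{68}{39} \approx 1.7436$)
$Q + \left(\left(9773 - 16490\right) - 2506\right) = \frac{68}{39} + \left(\left(9773 - 16490\right) - 2506\right) = \frac{68}{39} - 9223 = - \frac{359629}{39}$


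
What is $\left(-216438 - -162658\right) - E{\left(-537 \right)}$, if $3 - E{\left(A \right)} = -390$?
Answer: $-54173$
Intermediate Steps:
$E{\left(A \right)} = 393$ ($E{\left(A \right)} = 3 - -390 = 3 + 390 = 393$)
$\left(-216438 - -162658\right) - E{\left(-537 \right)} = \left(-216438 - -162658\right) - 393 = \left(-216438 + 162658\right) - 393 = -53780 - 393 = -54173$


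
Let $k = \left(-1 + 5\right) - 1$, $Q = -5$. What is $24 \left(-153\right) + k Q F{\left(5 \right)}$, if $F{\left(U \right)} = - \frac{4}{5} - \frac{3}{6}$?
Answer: $- \frac{7305}{2} \approx -3652.5$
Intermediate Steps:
$F{\left(U \right)} = - \frac{13}{10}$ ($F{\left(U \right)} = \left(-4\right) \frac{1}{5} - \frac{1}{2} = - \frac{4}{5} - \frac{1}{2} = - \frac{13}{10}$)
$k = 3$ ($k = 4 - 1 = 3$)
$24 \left(-153\right) + k Q F{\left(5 \right)} = 24 \left(-153\right) + 3 \left(-5\right) \left(- \frac{13}{10}\right) = -3672 - - \frac{39}{2} = -3672 + \frac{39}{2} = - \frac{7305}{2}$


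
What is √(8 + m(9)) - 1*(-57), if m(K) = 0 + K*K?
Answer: 57 + √89 ≈ 66.434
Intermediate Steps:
m(K) = K² (m(K) = 0 + K² = K²)
√(8 + m(9)) - 1*(-57) = √(8 + 9²) - 1*(-57) = √(8 + 81) + 57 = √89 + 57 = 57 + √89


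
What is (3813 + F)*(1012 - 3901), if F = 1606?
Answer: -15655491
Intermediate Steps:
(3813 + F)*(1012 - 3901) = (3813 + 1606)*(1012 - 3901) = 5419*(-2889) = -15655491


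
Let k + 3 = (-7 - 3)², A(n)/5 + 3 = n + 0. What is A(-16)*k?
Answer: -9215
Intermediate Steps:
A(n) = -15 + 5*n (A(n) = -15 + 5*(n + 0) = -15 + 5*n)
k = 97 (k = -3 + (-7 - 3)² = -3 + (-10)² = -3 + 100 = 97)
A(-16)*k = (-15 + 5*(-16))*97 = (-15 - 80)*97 = -95*97 = -9215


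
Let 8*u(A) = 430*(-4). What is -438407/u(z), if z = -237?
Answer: 438407/215 ≈ 2039.1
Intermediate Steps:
u(A) = -215 (u(A) = (430*(-4))/8 = (1/8)*(-1720) = -215)
-438407/u(z) = -438407/(-215) = -438407*(-1/215) = 438407/215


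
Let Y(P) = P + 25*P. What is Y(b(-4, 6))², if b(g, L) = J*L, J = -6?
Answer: 876096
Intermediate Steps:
b(g, L) = -6*L
Y(P) = 26*P
Y(b(-4, 6))² = (26*(-6*6))² = (26*(-36))² = (-936)² = 876096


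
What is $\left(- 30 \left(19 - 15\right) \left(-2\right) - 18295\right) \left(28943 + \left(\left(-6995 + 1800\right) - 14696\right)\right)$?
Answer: $-163433860$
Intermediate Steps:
$\left(- 30 \left(19 - 15\right) \left(-2\right) - 18295\right) \left(28943 + \left(\left(-6995 + 1800\right) - 14696\right)\right) = \left(- 30 \left(19 - 15\right) \left(-2\right) - 18295\right) \left(28943 - 19891\right) = \left(\left(-30\right) 4 \left(-2\right) - 18295\right) \left(28943 - 19891\right) = \left(\left(-120\right) \left(-2\right) - 18295\right) 9052 = \left(240 - 18295\right) 9052 = \left(-18055\right) 9052 = -163433860$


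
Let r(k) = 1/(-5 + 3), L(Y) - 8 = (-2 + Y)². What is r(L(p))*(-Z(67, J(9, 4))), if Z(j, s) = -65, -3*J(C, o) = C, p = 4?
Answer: -65/2 ≈ -32.500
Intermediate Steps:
J(C, o) = -C/3
L(Y) = 8 + (-2 + Y)²
r(k) = -½ (r(k) = 1/(-2) = -½)
r(L(p))*(-Z(67, J(9, 4))) = -(-1)*(-65)/2 = -½*65 = -65/2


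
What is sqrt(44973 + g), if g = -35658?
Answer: 9*sqrt(115) ≈ 96.514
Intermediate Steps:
sqrt(44973 + g) = sqrt(44973 - 35658) = sqrt(9315) = 9*sqrt(115)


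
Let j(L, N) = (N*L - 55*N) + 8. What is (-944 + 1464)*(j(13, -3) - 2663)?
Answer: -1315080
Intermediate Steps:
j(L, N) = 8 - 55*N + L*N (j(L, N) = (L*N - 55*N) + 8 = (-55*N + L*N) + 8 = 8 - 55*N + L*N)
(-944 + 1464)*(j(13, -3) - 2663) = (-944 + 1464)*((8 - 55*(-3) + 13*(-3)) - 2663) = 520*((8 + 165 - 39) - 2663) = 520*(134 - 2663) = 520*(-2529) = -1315080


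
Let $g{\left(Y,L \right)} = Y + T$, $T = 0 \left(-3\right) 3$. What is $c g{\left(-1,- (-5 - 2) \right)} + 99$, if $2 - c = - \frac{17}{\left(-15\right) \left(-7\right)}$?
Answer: $\frac{10168}{105} \approx 96.838$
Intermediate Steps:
$T = 0$ ($T = 0 \cdot 3 = 0$)
$c = \frac{227}{105}$ ($c = 2 - - \frac{17}{\left(-15\right) \left(-7\right)} = 2 - - \frac{17}{105} = 2 + \frac{17}{105} = \frac{227}{105} \approx 2.1619$)
$g{\left(Y,L \right)} = Y$ ($g{\left(Y,L \right)} = Y + 0 = Y$)
$c g{\left(-1,- (-5 - 2) \right)} + 99 = \frac{227}{105} \left(-1\right) + 99 = - \frac{227}{105} + 99 = \frac{10168}{105}$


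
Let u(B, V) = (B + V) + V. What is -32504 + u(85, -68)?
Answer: -32555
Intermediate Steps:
u(B, V) = B + 2*V
-32504 + u(85, -68) = -32504 + (85 + 2*(-68)) = -32504 + (85 - 136) = -32504 - 51 = -32555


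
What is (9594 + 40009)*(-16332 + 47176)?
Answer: 1529954932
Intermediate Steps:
(9594 + 40009)*(-16332 + 47176) = 49603*30844 = 1529954932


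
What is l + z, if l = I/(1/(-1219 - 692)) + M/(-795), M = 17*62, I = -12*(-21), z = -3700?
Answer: -385792294/795 ≈ -4.8527e+5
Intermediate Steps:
I = 252
M = 1054
l = -382850794/795 (l = 252/(1/(-1219 - 692)) + 1054/(-795) = 252/(1/(-1911)) + 1054*(-1/795) = 252/(-1/1911) - 1054/795 = 252*(-1911) - 1054/795 = -481572 - 1054/795 = -382850794/795 ≈ -4.8157e+5)
l + z = -382850794/795 - 3700 = -385792294/795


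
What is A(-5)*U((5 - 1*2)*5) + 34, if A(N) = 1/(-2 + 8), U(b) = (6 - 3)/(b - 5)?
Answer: 681/20 ≈ 34.050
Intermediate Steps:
U(b) = 3/(-5 + b)
A(N) = ⅙ (A(N) = 1/6 = ⅙)
A(-5)*U((5 - 1*2)*5) + 34 = (3/(-5 + (5 - 1*2)*5))/6 + 34 = (3/(-5 + (5 - 2)*5))/6 + 34 = (3/(-5 + 3*5))/6 + 34 = (3/(-5 + 15))/6 + 34 = (3/10)/6 + 34 = (3*(⅒))/6 + 34 = (⅙)*(3/10) + 34 = 1/20 + 34 = 681/20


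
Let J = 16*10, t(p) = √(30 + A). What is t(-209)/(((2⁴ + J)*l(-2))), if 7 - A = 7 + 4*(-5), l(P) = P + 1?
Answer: -5*√2/176 ≈ -0.040177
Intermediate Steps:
l(P) = 1 + P
A = 20 (A = 7 - (7 + 4*(-5)) = 7 - (7 - 20) = 7 - 1*(-13) = 7 + 13 = 20)
t(p) = 5*√2 (t(p) = √(30 + 20) = √50 = 5*√2)
J = 160
t(-209)/(((2⁴ + J)*l(-2))) = (5*√2)/(((2⁴ + 160)*(1 - 2))) = (5*√2)/(((16 + 160)*(-1))) = (5*√2)/((176*(-1))) = (5*√2)/(-176) = (5*√2)*(-1/176) = -5*√2/176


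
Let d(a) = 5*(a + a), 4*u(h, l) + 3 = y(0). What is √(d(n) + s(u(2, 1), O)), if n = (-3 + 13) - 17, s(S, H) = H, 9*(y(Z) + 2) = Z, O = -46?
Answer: 2*I*√29 ≈ 10.77*I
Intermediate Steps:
y(Z) = -2 + Z/9
u(h, l) = -5/4 (u(h, l) = -¾ + (-2 + (⅑)*0)/4 = -¾ + (-2 + 0)/4 = -¾ + (¼)*(-2) = -¾ - ½ = -5/4)
n = -7 (n = 10 - 17 = -7)
d(a) = 10*a (d(a) = 5*(2*a) = 10*a)
√(d(n) + s(u(2, 1), O)) = √(10*(-7) - 46) = √(-70 - 46) = √(-116) = 2*I*√29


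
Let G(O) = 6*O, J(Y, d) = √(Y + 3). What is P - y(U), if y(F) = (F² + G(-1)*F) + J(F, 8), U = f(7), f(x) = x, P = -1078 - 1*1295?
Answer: -2380 - √10 ≈ -2383.2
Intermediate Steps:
P = -2373 (P = -1078 - 1295 = -2373)
J(Y, d) = √(3 + Y)
U = 7
y(F) = F² + √(3 + F) - 6*F (y(F) = (F² + (6*(-1))*F) + √(3 + F) = (F² - 6*F) + √(3 + F) = F² + √(3 + F) - 6*F)
P - y(U) = -2373 - (7² + √(3 + 7) - 6*7) = -2373 - (49 + √10 - 42) = -2373 - (7 + √10) = -2373 + (-7 - √10) = -2380 - √10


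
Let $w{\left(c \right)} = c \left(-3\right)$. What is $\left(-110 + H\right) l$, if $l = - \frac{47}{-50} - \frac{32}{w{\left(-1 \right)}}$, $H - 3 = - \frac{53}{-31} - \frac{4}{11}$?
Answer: $\frac{26282426}{25575} \approx 1027.7$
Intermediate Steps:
$H = \frac{1482}{341}$ ($H = 3 - \left(- \frac{53}{31} + \frac{4}{11}\right) = 3 - - \frac{459}{341} = 3 + \left(\frac{53}{31} - \frac{4}{11}\right) = 3 + \frac{459}{341} = \frac{1482}{341} \approx 4.346$)
$w{\left(c \right)} = - 3 c$
$l = - \frac{1459}{150}$ ($l = - \frac{47}{-50} - \frac{32}{\left(-3\right) \left(-1\right)} = \left(-47\right) \left(- \frac{1}{50}\right) - \frac{32}{3} = \frac{47}{50} - \frac{32}{3} = - \frac{1459}{150} \approx -9.7267$)
$\left(-110 + H\right) l = \left(-110 + \frac{1482}{341}\right) \left(- \frac{1459}{150}\right) = \left(- \frac{36028}{341}\right) \left(- \frac{1459}{150}\right) = \frac{26282426}{25575}$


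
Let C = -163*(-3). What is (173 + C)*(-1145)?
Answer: -757990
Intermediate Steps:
C = 489
(173 + C)*(-1145) = (173 + 489)*(-1145) = 662*(-1145) = -757990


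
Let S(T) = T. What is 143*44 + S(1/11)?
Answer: 69213/11 ≈ 6292.1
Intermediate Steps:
143*44 + S(1/11) = 143*44 + 1/11 = 6292 + 1/11 = 69213/11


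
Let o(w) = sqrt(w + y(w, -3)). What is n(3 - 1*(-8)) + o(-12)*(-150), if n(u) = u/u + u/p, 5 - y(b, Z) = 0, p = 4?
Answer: 15/4 - 150*I*sqrt(7) ≈ 3.75 - 396.86*I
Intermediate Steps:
y(b, Z) = 5 (y(b, Z) = 5 - 1*0 = 5 + 0 = 5)
n(u) = 1 + u/4 (n(u) = u/u + u/4 = 1 + u*(1/4) = 1 + u/4)
o(w) = sqrt(5 + w) (o(w) = sqrt(w + 5) = sqrt(5 + w))
n(3 - 1*(-8)) + o(-12)*(-150) = (1 + (3 - 1*(-8))/4) + sqrt(5 - 12)*(-150) = (1 + (3 + 8)/4) + sqrt(-7)*(-150) = (1 + (1/4)*11) + (I*sqrt(7))*(-150) = (1 + 11/4) - 150*I*sqrt(7) = 15/4 - 150*I*sqrt(7)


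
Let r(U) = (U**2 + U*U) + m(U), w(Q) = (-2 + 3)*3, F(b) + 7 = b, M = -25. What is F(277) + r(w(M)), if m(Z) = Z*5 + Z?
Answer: 306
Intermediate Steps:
F(b) = -7 + b
w(Q) = 3 (w(Q) = 1*3 = 3)
m(Z) = 6*Z (m(Z) = 5*Z + Z = 6*Z)
r(U) = 2*U**2 + 6*U (r(U) = (U**2 + U*U) + 6*U = (U**2 + U**2) + 6*U = 2*U**2 + 6*U)
F(277) + r(w(M)) = (-7 + 277) + 2*3*(3 + 3) = 270 + 2*3*6 = 270 + 36 = 306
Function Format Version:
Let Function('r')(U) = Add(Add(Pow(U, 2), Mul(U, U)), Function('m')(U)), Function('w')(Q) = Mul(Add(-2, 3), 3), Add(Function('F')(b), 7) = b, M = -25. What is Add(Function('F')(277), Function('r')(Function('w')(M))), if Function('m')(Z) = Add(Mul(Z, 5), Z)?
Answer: 306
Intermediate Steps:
Function('F')(b) = Add(-7, b)
Function('w')(Q) = 3 (Function('w')(Q) = Mul(1, 3) = 3)
Function('m')(Z) = Mul(6, Z) (Function('m')(Z) = Add(Mul(5, Z), Z) = Mul(6, Z))
Function('r')(U) = Add(Mul(2, Pow(U, 2)), Mul(6, U)) (Function('r')(U) = Add(Add(Pow(U, 2), Mul(U, U)), Mul(6, U)) = Add(Add(Pow(U, 2), Pow(U, 2)), Mul(6, U)) = Add(Mul(2, Pow(U, 2)), Mul(6, U)))
Add(Function('F')(277), Function('r')(Function('w')(M))) = Add(Add(-7, 277), Mul(2, 3, Add(3, 3))) = Add(270, Mul(2, 3, 6)) = Add(270, 36) = 306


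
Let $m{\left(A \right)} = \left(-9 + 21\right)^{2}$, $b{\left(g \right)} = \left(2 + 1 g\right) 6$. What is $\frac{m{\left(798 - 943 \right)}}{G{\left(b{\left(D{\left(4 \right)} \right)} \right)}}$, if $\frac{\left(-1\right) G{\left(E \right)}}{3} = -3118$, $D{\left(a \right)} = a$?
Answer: $\frac{24}{1559} \approx 0.015394$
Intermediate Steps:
$b{\left(g \right)} = 12 + 6 g$ ($b{\left(g \right)} = \left(2 + g\right) 6 = 12 + 6 g$)
$m{\left(A \right)} = 144$ ($m{\left(A \right)} = 12^{2} = 144$)
$G{\left(E \right)} = 9354$ ($G{\left(E \right)} = \left(-3\right) \left(-3118\right) = 9354$)
$\frac{m{\left(798 - 943 \right)}}{G{\left(b{\left(D{\left(4 \right)} \right)} \right)}} = \frac{144}{9354} = 144 \cdot \frac{1}{9354} = \frac{24}{1559}$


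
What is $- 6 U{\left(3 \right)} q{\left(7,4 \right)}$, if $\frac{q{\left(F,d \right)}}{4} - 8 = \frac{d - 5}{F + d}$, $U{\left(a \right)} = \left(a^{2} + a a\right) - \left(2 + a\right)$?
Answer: $- \frac{27144}{11} \approx -2467.6$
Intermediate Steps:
$U{\left(a \right)} = -2 - a + 2 a^{2}$ ($U{\left(a \right)} = \left(a^{2} + a^{2}\right) - \left(2 + a\right) = 2 a^{2} - \left(2 + a\right) = -2 - a + 2 a^{2}$)
$q{\left(F,d \right)} = 32 + \frac{4 \left(-5 + d\right)}{F + d}$ ($q{\left(F,d \right)} = 32 + 4 \frac{d - 5}{F + d} = 32 + 4 \frac{-5 + d}{F + d} = 32 + \frac{4 \left(-5 + d\right)}{F + d}$)
$- 6 U{\left(3 \right)} q{\left(7,4 \right)} = - 6 \left(-2 - 3 + 2 \cdot 3^{2}\right) \frac{4 \left(-5 + 8 \cdot 7 + 9 \cdot 4\right)}{7 + 4} = - 6 \left(-2 - 3 + 2 \cdot 9\right) \frac{4 \left(-5 + 56 + 36\right)}{11} = - 6 \left(-2 - 3 + 18\right) 4 \cdot \frac{1}{11} \cdot 87 = \left(-6\right) 13 \cdot \frac{348}{11} = \left(-78\right) \frac{348}{11} = - \frac{27144}{11}$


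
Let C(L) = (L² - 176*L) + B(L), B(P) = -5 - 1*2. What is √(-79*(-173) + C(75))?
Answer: √6085 ≈ 78.006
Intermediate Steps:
B(P) = -7 (B(P) = -5 - 2 = -7)
C(L) = -7 + L² - 176*L (C(L) = (L² - 176*L) - 7 = -7 + L² - 176*L)
√(-79*(-173) + C(75)) = √(-79*(-173) + (-7 + 75² - 176*75)) = √(13667 + (-7 + 5625 - 13200)) = √(13667 - 7582) = √6085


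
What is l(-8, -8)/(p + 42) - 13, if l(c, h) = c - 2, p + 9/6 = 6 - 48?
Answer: -19/3 ≈ -6.3333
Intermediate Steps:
p = -87/2 (p = -3/2 + (6 - 48) = -3/2 - 42 = -87/2 ≈ -43.500)
l(c, h) = -2 + c
l(-8, -8)/(p + 42) - 13 = (-2 - 8)/(-87/2 + 42) - 13 = -10/(-3/2) - 13 = -2/3*(-10) - 13 = 20/3 - 13 = -19/3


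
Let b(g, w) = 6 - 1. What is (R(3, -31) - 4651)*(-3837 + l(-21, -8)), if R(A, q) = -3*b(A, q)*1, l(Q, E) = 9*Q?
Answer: 18785316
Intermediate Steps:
b(g, w) = 5
R(A, q) = -15 (R(A, q) = -3*5*1 = -15*1 = -15)
(R(3, -31) - 4651)*(-3837 + l(-21, -8)) = (-15 - 4651)*(-3837 + 9*(-21)) = -4666*(-3837 - 189) = -4666*(-4026) = 18785316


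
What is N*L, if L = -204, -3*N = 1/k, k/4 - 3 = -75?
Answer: -17/72 ≈ -0.23611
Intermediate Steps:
k = -288 (k = 12 + 4*(-75) = 12 - 300 = -288)
N = 1/864 (N = -1/3/(-288) = -1/3*(-1/288) = 1/864 ≈ 0.0011574)
N*L = (1/864)*(-204) = -17/72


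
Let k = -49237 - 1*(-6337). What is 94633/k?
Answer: -8603/3900 ≈ -2.2059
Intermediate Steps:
k = -42900 (k = -49237 + 6337 = -42900)
94633/k = 94633/(-42900) = 94633*(-1/42900) = -8603/3900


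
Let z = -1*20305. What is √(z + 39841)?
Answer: 4*√1221 ≈ 139.77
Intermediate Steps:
z = -20305
√(z + 39841) = √(-20305 + 39841) = √19536 = 4*√1221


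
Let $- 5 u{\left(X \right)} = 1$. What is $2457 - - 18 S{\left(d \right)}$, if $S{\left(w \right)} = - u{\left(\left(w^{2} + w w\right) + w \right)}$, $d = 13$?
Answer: $\frac{12303}{5} \approx 2460.6$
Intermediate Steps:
$u{\left(X \right)} = - \frac{1}{5}$ ($u{\left(X \right)} = \left(- \frac{1}{5}\right) 1 = - \frac{1}{5}$)
$S{\left(w \right)} = \frac{1}{5}$ ($S{\left(w \right)} = \left(-1\right) \left(- \frac{1}{5}\right) = \frac{1}{5}$)
$2457 - - 18 S{\left(d \right)} = 2457 - \left(-18\right) \frac{1}{5} = 2457 - - \frac{18}{5} = 2457 + \frac{18}{5} = \frac{12303}{5}$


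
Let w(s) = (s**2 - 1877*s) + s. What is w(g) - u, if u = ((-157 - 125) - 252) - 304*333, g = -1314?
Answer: 4293426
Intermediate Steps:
w(s) = s**2 - 1876*s
u = -101766 (u = (-282 - 252) - 101232 = -534 - 101232 = -101766)
w(g) - u = -1314*(-1876 - 1314) - 1*(-101766) = -1314*(-3190) + 101766 = 4191660 + 101766 = 4293426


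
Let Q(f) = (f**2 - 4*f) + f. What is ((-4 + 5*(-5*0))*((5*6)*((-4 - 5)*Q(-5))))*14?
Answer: 604800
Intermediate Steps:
Q(f) = f**2 - 3*f
((-4 + 5*(-5*0))*((5*6)*((-4 - 5)*Q(-5))))*14 = ((-4 + 5*(-5*0))*((5*6)*((-4 - 5)*(-5*(-3 - 5)))))*14 = ((-4 + 5*0)*(30*(-(-45)*(-8))))*14 = ((-4 + 0)*(30*(-9*40)))*14 = -120*(-360)*14 = -4*(-10800)*14 = 43200*14 = 604800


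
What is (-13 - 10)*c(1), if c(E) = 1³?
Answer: -23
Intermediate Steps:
c(E) = 1
(-13 - 10)*c(1) = (-13 - 10)*1 = -23*1 = -23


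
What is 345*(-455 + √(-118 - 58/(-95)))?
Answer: -156975 + 276*I*√66215/19 ≈ -1.5698e+5 + 3738.0*I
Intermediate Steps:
345*(-455 + √(-118 - 58/(-95))) = 345*(-455 + √(-118 - 58*(-1/95))) = 345*(-455 + √(-118 + 58/95)) = 345*(-455 + √(-11152/95)) = 345*(-455 + 4*I*√66215/95) = -156975 + 276*I*√66215/19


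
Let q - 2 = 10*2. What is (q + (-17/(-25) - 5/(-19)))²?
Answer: 118766404/225625 ≈ 526.39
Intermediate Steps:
q = 22 (q = 2 + 10*2 = 2 + 20 = 22)
(q + (-17/(-25) - 5/(-19)))² = (22 + (-17/(-25) - 5/(-19)))² = (22 + (-17*(-1/25) - 5*(-1/19)))² = (22 + (17/25 + 5/19))² = (22 + 448/475)² = (10898/475)² = 118766404/225625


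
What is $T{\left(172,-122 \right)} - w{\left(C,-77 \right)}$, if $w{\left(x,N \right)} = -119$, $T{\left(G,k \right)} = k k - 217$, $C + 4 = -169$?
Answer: $14786$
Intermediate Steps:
$C = -173$ ($C = -4 - 169 = -173$)
$T{\left(G,k \right)} = -217 + k^{2}$ ($T{\left(G,k \right)} = k^{2} - 217 = -217 + k^{2}$)
$T{\left(172,-122 \right)} - w{\left(C,-77 \right)} = \left(-217 + \left(-122\right)^{2}\right) - -119 = \left(-217 + 14884\right) + 119 = 14667 + 119 = 14786$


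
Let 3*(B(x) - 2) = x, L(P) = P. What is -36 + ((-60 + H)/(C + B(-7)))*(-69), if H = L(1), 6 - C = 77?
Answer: -19917/214 ≈ -93.070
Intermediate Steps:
B(x) = 2 + x/3
C = -71 (C = 6 - 1*77 = 6 - 77 = -71)
H = 1
-36 + ((-60 + H)/(C + B(-7)))*(-69) = -36 + ((-60 + 1)/(-71 + (2 + (1/3)*(-7))))*(-69) = -36 - 59/(-71 + (2 - 7/3))*(-69) = -36 - 59/(-71 - 1/3)*(-69) = -36 - 59/(-214/3)*(-69) = -36 - 59*(-3/214)*(-69) = -36 + (177/214)*(-69) = -36 - 12213/214 = -19917/214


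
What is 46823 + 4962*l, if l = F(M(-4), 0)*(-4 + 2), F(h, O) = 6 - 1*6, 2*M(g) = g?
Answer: 46823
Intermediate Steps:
M(g) = g/2
F(h, O) = 0 (F(h, O) = 6 - 6 = 0)
l = 0 (l = 0*(-4 + 2) = 0*(-2) = 0)
46823 + 4962*l = 46823 + 4962*0 = 46823 + 0 = 46823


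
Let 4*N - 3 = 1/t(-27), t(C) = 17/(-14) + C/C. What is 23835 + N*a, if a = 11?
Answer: 285965/12 ≈ 23830.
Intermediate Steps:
t(C) = -3/14 (t(C) = 17*(-1/14) + 1 = -17/14 + 1 = -3/14)
N = -5/12 (N = ¾ + 1/(4*(-3/14)) = ¾ + (¼)*(-14/3) = ¾ - 7/6 = -5/12 ≈ -0.41667)
23835 + N*a = 23835 - 5/12*11 = 23835 - 55/12 = 285965/12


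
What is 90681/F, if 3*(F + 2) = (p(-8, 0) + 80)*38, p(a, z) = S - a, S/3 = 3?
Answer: 272043/3680 ≈ 73.925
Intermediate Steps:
S = 9 (S = 3*3 = 9)
p(a, z) = 9 - a
F = 3680/3 (F = -2 + (((9 - 1*(-8)) + 80)*38)/3 = -2 + (((9 + 8) + 80)*38)/3 = -2 + ((17 + 80)*38)/3 = -2 + (97*38)/3 = -2 + (1/3)*3686 = -2 + 3686/3 = 3680/3 ≈ 1226.7)
90681/F = 90681/(3680/3) = 90681*(3/3680) = 272043/3680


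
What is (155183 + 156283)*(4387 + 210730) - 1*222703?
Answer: 67001408819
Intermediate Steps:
(155183 + 156283)*(4387 + 210730) - 1*222703 = 311466*215117 - 222703 = 67001631522 - 222703 = 67001408819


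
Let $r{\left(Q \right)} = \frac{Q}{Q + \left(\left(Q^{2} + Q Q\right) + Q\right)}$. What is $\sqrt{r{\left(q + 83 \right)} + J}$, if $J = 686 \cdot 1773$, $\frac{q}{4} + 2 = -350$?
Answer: $\frac{\sqrt{2132106142666}}{1324} \approx 1102.8$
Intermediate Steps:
$q = -1408$ ($q = -8 + 4 \left(-350\right) = -8 - 1400 = -1408$)
$J = 1216278$
$r{\left(Q \right)} = \frac{Q}{2 Q + 2 Q^{2}}$ ($r{\left(Q \right)} = \frac{Q}{Q + \left(\left(Q^{2} + Q^{2}\right) + Q\right)} = \frac{Q}{Q + \left(2 Q^{2} + Q\right)} = \frac{Q}{Q + \left(Q + 2 Q^{2}\right)} = \frac{Q}{2 Q + 2 Q^{2}}$)
$\sqrt{r{\left(q + 83 \right)} + J} = \sqrt{\frac{1}{2 \left(1 + \left(-1408 + 83\right)\right)} + 1216278} = \sqrt{\frac{1}{2 \left(1 - 1325\right)} + 1216278} = \sqrt{\frac{1}{2 \left(-1324\right)} + 1216278} = \sqrt{\frac{1}{2} \left(- \frac{1}{1324}\right) + 1216278} = \sqrt{- \frac{1}{2648} + 1216278} = \sqrt{\frac{3220704143}{2648}} = \frac{\sqrt{2132106142666}}{1324}$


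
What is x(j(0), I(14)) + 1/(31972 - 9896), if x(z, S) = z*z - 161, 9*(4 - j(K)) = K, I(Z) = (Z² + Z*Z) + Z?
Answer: -3201019/22076 ≈ -145.00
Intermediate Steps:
I(Z) = Z + 2*Z² (I(Z) = (Z² + Z²) + Z = 2*Z² + Z = Z + 2*Z²)
j(K) = 4 - K/9
x(z, S) = -161 + z² (x(z, S) = z² - 161 = -161 + z²)
x(j(0), I(14)) + 1/(31972 - 9896) = (-161 + (4 - ⅑*0)²) + 1/(31972 - 9896) = (-161 + (4 + 0)²) + 1/22076 = (-161 + 4²) + 1/22076 = (-161 + 16) + 1/22076 = -145 + 1/22076 = -3201019/22076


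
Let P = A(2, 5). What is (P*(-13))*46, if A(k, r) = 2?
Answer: -1196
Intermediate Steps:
P = 2
(P*(-13))*46 = (2*(-13))*46 = -26*46 = -1196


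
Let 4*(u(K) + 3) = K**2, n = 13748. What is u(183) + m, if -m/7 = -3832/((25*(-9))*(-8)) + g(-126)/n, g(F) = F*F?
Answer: 3701384767/441900 ≈ 8376.1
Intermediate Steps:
g(F) = F**2
u(K) = -3 + K**2/4
m = 753298/110475 (m = -7*(-3832/((25*(-9))*(-8)) + (-126)**2/13748) = -7*(-3832/((-225*(-8))) + 15876*(1/13748)) = -7*(-3832/1800 + 567/491) = -7*(-3832*1/1800 + 567/491) = -7*(-479/225 + 567/491) = -7*(-107614/110475) = 753298/110475 ≈ 6.8187)
u(183) + m = (-3 + (1/4)*183**2) + 753298/110475 = (-3 + (1/4)*33489) + 753298/110475 = (-3 + 33489/4) + 753298/110475 = 33477/4 + 753298/110475 = 3701384767/441900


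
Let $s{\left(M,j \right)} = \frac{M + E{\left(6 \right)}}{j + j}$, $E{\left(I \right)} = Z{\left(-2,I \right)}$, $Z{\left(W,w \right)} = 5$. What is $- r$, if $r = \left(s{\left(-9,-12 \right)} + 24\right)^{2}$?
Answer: $- \frac{21025}{36} \approx -584.03$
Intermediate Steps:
$E{\left(I \right)} = 5$
$s{\left(M,j \right)} = \frac{5 + M}{2 j}$ ($s{\left(M,j \right)} = \frac{M + 5}{j + j} = \frac{5 + M}{2 j}$)
$r = \frac{21025}{36}$ ($r = \left(\frac{5 - 9}{2 \left(-12\right)} + 24\right)^{2} = \left(\frac{1}{2} \left(- \frac{1}{12}\right) \left(-4\right) + 24\right)^{2} = \left(\frac{1}{6} + 24\right)^{2} = \left(\frac{145}{6}\right)^{2} = \frac{21025}{36} \approx 584.03$)
$- r = \left(-1\right) \frac{21025}{36} = - \frac{21025}{36}$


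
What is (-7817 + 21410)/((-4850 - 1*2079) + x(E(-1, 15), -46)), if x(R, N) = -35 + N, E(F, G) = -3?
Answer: -13593/7010 ≈ -1.9391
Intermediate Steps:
(-7817 + 21410)/((-4850 - 1*2079) + x(E(-1, 15), -46)) = (-7817 + 21410)/((-4850 - 1*2079) + (-35 - 46)) = 13593/((-4850 - 2079) - 81) = 13593/(-6929 - 81) = 13593/(-7010) = 13593*(-1/7010) = -13593/7010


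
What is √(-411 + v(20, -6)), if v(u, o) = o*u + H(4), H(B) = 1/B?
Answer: I*√2123/2 ≈ 23.038*I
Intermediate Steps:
H(B) = 1/B
v(u, o) = ¼ + o*u (v(u, o) = o*u + 1/4 = o*u + ¼ = ¼ + o*u)
√(-411 + v(20, -6)) = √(-411 + (¼ - 6*20)) = √(-411 + (¼ - 120)) = √(-411 - 479/4) = √(-2123/4) = I*√2123/2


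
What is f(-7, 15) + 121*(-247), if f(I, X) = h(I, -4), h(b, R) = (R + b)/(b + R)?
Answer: -29886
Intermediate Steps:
h(b, R) = 1 (h(b, R) = (R + b)/(R + b) = 1)
f(I, X) = 1
f(-7, 15) + 121*(-247) = 1 + 121*(-247) = 1 - 29887 = -29886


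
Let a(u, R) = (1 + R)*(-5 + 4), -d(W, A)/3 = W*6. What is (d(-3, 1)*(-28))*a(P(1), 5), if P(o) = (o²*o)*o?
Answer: 9072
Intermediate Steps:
d(W, A) = -18*W (d(W, A) = -3*W*6 = -18*W)
P(o) = o⁴ (P(o) = o³*o = o⁴)
a(u, R) = -1 - R (a(u, R) = (1 + R)*(-1) = -1 - R)
(d(-3, 1)*(-28))*a(P(1), 5) = (-18*(-3)*(-28))*(-1 - 1*5) = (54*(-28))*(-1 - 5) = -1512*(-6) = 9072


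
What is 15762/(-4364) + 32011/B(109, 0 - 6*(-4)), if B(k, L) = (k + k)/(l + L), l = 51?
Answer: 1309220523/118919 ≈ 11009.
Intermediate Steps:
B(k, L) = 2*k/(51 + L) (B(k, L) = (k + k)/(51 + L) = (2*k)/(51 + L) = 2*k/(51 + L))
15762/(-4364) + 32011/B(109, 0 - 6*(-4)) = 15762/(-4364) + 32011/((2*109/(51 + (0 - 6*(-4))))) = 15762*(-1/4364) + 32011/((2*109/(51 + (0 + 24)))) = -7881/2182 + 32011/((2*109/(51 + 24))) = -7881/2182 + 32011/((2*109/75)) = -7881/2182 + 32011/((2*109*(1/75))) = -7881/2182 + 32011/(218/75) = -7881/2182 + 32011*(75/218) = -7881/2182 + 2400825/218 = 1309220523/118919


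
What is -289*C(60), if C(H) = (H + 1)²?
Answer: -1075369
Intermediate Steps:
C(H) = (1 + H)²
-289*C(60) = -289*(1 + 60)² = -289*61² = -289*3721 = -1075369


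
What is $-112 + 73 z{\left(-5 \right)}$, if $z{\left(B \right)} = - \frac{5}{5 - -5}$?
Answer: $- \frac{297}{2} \approx -148.5$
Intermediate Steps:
$z{\left(B \right)} = - \frac{1}{2}$ ($z{\left(B \right)} = - \frac{5}{5 + 5} = - \frac{5}{10} = \left(-5\right) \frac{1}{10} = - \frac{1}{2}$)
$-112 + 73 z{\left(-5 \right)} = -112 + 73 \left(- \frac{1}{2}\right) = -112 - \frac{73}{2} = - \frac{297}{2}$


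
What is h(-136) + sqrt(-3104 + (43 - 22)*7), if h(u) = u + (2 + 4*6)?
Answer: -110 + I*sqrt(2957) ≈ -110.0 + 54.378*I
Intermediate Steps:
h(u) = 26 + u (h(u) = u + (2 + 24) = u + 26 = 26 + u)
h(-136) + sqrt(-3104 + (43 - 22)*7) = (26 - 136) + sqrt(-3104 + (43 - 22)*7) = -110 + sqrt(-3104 + 21*7) = -110 + sqrt(-3104 + 147) = -110 + sqrt(-2957) = -110 + I*sqrt(2957)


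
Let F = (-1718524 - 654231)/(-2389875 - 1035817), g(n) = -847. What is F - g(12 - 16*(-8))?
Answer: 2903933879/3425692 ≈ 847.69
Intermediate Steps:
F = 2372755/3425692 (F = -2372755/(-3425692) = -2372755*(-1/3425692) = 2372755/3425692 ≈ 0.69264)
F - g(12 - 16*(-8)) = 2372755/3425692 - 1*(-847) = 2372755/3425692 + 847 = 2903933879/3425692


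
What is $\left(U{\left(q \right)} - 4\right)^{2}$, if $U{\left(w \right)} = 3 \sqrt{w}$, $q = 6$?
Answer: $70 - 24 \sqrt{6} \approx 11.212$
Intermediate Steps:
$\left(U{\left(q \right)} - 4\right)^{2} = \left(3 \sqrt{6} - 4\right)^{2} = \left(-4 + 3 \sqrt{6}\right)^{2}$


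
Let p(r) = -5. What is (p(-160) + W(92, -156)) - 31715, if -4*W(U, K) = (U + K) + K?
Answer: -31665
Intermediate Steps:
W(U, K) = -K/2 - U/4 (W(U, K) = -((U + K) + K)/4 = -((K + U) + K)/4 = -(U + 2*K)/4 = -K/2 - U/4)
(p(-160) + W(92, -156)) - 31715 = (-5 + (-½*(-156) - ¼*92)) - 31715 = (-5 + (78 - 23)) - 31715 = (-5 + 55) - 31715 = 50 - 31715 = -31665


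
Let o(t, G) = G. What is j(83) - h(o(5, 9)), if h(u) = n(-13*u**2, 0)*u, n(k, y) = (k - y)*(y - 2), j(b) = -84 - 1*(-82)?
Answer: -18956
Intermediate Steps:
j(b) = -2 (j(b) = -84 + 82 = -2)
n(k, y) = (-2 + y)*(k - y) (n(k, y) = (k - y)*(-2 + y) = (-2 + y)*(k - y))
h(u) = 26*u**3 (h(u) = (-1*0**2 - (-26)*u**2 + 2*0 - 13*u**2*0)*u = (-1*0 + 26*u**2 + 0 + 0)*u = (0 + 26*u**2 + 0 + 0)*u = (26*u**2)*u = 26*u**3)
j(83) - h(o(5, 9)) = -2 - 26*9**3 = -2 - 26*729 = -2 - 1*18954 = -2 - 18954 = -18956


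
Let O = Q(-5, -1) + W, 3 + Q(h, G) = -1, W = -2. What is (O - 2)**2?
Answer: 64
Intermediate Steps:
Q(h, G) = -4 (Q(h, G) = -3 - 1 = -4)
O = -6 (O = -4 - 2 = -6)
(O - 2)**2 = (-6 - 2)**2 = (-8)**2 = 64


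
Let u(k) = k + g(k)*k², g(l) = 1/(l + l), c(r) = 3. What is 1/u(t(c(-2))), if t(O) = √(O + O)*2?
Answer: √6/18 ≈ 0.13608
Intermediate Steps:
g(l) = 1/(2*l)
t(O) = 2*√2*√O (t(O) = √(2*O)*2 = (√2*√O)*2 = 2*√2*√O)
u(k) = 3*k/2 (u(k) = k + (1/(2*k))*k² = k + k/2 = 3*k/2)
1/u(t(c(-2))) = 1/(3*(2*√2*√3)/2) = 1/(3*(2*√6)/2) = 1/(3*√6) = √6/18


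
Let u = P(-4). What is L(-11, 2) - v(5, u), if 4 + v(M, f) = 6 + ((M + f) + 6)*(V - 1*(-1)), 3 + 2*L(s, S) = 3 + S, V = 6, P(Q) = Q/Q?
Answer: -85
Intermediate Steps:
P(Q) = 1
L(s, S) = S/2 (L(s, S) = -3/2 + (3 + S)/2 = -3/2 + (3/2 + S/2) = S/2)
u = 1
v(M, f) = 44 + 7*M + 7*f (v(M, f) = -4 + (6 + ((M + f) + 6)*(6 - 1*(-1))) = -4 + (6 + (6 + M + f)*(6 + 1)) = -4 + (6 + (6 + M + f)*7) = -4 + (6 + (42 + 7*M + 7*f)) = -4 + (48 + 7*M + 7*f) = 44 + 7*M + 7*f)
L(-11, 2) - v(5, u) = (½)*2 - (44 + 7*5 + 7*1) = 1 - (44 + 35 + 7) = 1 - 1*86 = 1 - 86 = -85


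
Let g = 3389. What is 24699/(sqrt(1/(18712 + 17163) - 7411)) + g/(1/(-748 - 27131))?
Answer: -94481931 - 41165*I*sqrt(95380727610)/44311604 ≈ -9.4482e+7 - 286.91*I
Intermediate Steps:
24699/(sqrt(1/(18712 + 17163) - 7411)) + g/(1/(-748 - 27131)) = 24699/(sqrt(1/(18712 + 17163) - 7411)) + 3389/(1/(-748 - 27131)) = 24699/(sqrt(1/35875 - 7411)) + 3389/(1/(-27879)) = 24699/(sqrt(1/35875 - 7411)) + 3389/(-1/27879) = 24699/(sqrt(-265869624/35875)) + 3389*(-27879) = 24699/((2*I*sqrt(95380727610)/7175)) - 94481931 = 24699*(-5*I*sqrt(95380727610)/132934812) - 94481931 = -41165*I*sqrt(95380727610)/44311604 - 94481931 = -94481931 - 41165*I*sqrt(95380727610)/44311604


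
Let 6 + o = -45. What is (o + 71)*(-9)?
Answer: -180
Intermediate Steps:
o = -51 (o = -6 - 45 = -51)
(o + 71)*(-9) = (-51 + 71)*(-9) = 20*(-9) = -180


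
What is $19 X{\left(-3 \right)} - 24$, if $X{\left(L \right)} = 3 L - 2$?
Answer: $-233$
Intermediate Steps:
$X{\left(L \right)} = -2 + 3 L$
$19 X{\left(-3 \right)} - 24 = 19 \left(-2 + 3 \left(-3\right)\right) - 24 = 19 \left(-2 - 9\right) - 24 = 19 \left(-11\right) - 24 = -209 - 24 = -233$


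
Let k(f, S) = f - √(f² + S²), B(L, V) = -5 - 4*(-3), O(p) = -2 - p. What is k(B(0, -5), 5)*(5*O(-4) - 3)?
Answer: 49 - 7*√74 ≈ -11.216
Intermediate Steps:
B(L, V) = 7 (B(L, V) = -5 + 12 = 7)
k(f, S) = f - √(S² + f²)
k(B(0, -5), 5)*(5*O(-4) - 3) = (7 - √(5² + 7²))*(5*(-2 - 1*(-4)) - 3) = (7 - √(25 + 49))*(5*(-2 + 4) - 3) = (7 - √74)*(5*2 - 3) = (7 - √74)*(10 - 3) = (7 - √74)*7 = 49 - 7*√74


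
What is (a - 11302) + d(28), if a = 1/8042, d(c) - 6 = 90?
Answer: -90118651/8042 ≈ -11206.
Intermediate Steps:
d(c) = 96 (d(c) = 6 + 90 = 96)
a = 1/8042 ≈ 0.00012435
(a - 11302) + d(28) = (1/8042 - 11302) + 96 = -90890683/8042 + 96 = -90118651/8042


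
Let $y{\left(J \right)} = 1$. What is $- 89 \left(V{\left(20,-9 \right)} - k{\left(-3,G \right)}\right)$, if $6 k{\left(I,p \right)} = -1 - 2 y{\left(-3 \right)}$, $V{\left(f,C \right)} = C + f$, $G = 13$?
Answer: $- \frac{2047}{2} \approx -1023.5$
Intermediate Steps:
$k{\left(I,p \right)} = - \frac{1}{2}$ ($k{\left(I,p \right)} = \frac{-1 - 2}{6} = \frac{1}{6} \left(-3\right) = - \frac{1}{2}$)
$- 89 \left(V{\left(20,-9 \right)} - k{\left(-3,G \right)}\right) = - 89 \left(\left(-9 + 20\right) - - \frac{1}{2}\right) = - 89 \left(11 + \frac{1}{2}\right) = \left(-89\right) \frac{23}{2} = - \frac{2047}{2}$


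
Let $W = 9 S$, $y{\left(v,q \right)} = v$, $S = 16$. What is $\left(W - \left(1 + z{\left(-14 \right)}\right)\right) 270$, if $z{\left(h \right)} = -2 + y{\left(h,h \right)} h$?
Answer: $-13770$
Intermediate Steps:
$z{\left(h \right)} = -2 + h^{2}$ ($z{\left(h \right)} = -2 + h h = -2 + h^{2}$)
$W = 144$ ($W = 9 \cdot 16 = 144$)
$\left(W - \left(1 + z{\left(-14 \right)}\right)\right) 270 = \left(144 - 195\right) 270 = \left(-51\right) 270 = -13770$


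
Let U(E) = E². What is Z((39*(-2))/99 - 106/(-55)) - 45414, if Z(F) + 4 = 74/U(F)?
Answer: -801619571/17672 ≈ -45361.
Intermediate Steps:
Z(F) = -4 + 74/F² (Z(F) = -4 + 74/(F²) = -4 + 74/F²)
Z((39*(-2))/99 - 106/(-55)) - 45414 = (-4 + 74/((39*(-2))/99 - 106/(-55))²) - 45414 = (-4 + 74/(-78*1/99 - 106*(-1/55))²) - 45414 = (-4 + 74/(-26/33 + 106/55)²) - 45414 = (-4 + 74/(188/165)²) - 45414 = (-4 + 74*(27225/35344)) - 45414 = (-4 + 1007325/17672) - 45414 = 936637/17672 - 45414 = -801619571/17672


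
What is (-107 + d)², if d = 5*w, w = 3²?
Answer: 3844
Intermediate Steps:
w = 9
d = 45 (d = 5*9 = 45)
(-107 + d)² = (-107 + 45)² = (-62)² = 3844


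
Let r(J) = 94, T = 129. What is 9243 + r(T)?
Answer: 9337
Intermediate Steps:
9243 + r(T) = 9243 + 94 = 9337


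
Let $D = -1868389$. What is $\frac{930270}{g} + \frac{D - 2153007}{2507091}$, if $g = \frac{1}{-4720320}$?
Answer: $- \frac{11009068017268683796}{2507091} \approx -4.3912 \cdot 10^{12}$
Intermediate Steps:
$g = - \frac{1}{4720320} \approx -2.1185 \cdot 10^{-7}$
$\frac{930270}{g} + \frac{D - 2153007}{2507091} = \frac{930270}{- \frac{1}{4720320}} + \frac{-1868389 - 2153007}{2507091} = 930270 \left(-4720320\right) + \left(-1868389 - 2153007\right) \frac{1}{2507091} = -4391172086400 - \frac{4021396}{2507091} = - \frac{11009068017268683796}{2507091}$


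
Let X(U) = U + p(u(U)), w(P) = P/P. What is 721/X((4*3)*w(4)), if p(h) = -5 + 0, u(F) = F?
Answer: 103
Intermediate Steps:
w(P) = 1
p(h) = -5
X(U) = -5 + U (X(U) = U - 5 = -5 + U)
721/X((4*3)*w(4)) = 721/(-5 + (4*3)*1) = 721/(-5 + 12*1) = 721/(-5 + 12) = 721/7 = 721*(⅐) = 103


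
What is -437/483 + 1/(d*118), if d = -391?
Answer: -876643/968898 ≈ -0.90478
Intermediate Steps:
-437/483 + 1/(d*118) = -437/483 + 1/(-391*118) = -437*1/483 - 1/391*1/118 = -19/21 - 1/46138 = -876643/968898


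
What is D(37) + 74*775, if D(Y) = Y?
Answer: 57387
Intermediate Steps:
D(37) + 74*775 = 37 + 74*775 = 37 + 57350 = 57387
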